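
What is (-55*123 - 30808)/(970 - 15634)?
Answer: 37573/14664 ≈ 2.5623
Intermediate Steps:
(-55*123 - 30808)/(970 - 15634) = (-6765 - 30808)/(-14664) = -37573*(-1/14664) = 37573/14664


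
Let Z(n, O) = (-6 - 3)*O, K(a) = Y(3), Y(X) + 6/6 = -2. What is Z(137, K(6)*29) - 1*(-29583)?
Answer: 30366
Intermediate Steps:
Y(X) = -3 (Y(X) = -1 - 2 = -3)
K(a) = -3
Z(n, O) = -9*O
Z(137, K(6)*29) - 1*(-29583) = -(-27)*29 - 1*(-29583) = -9*(-87) + 29583 = 783 + 29583 = 30366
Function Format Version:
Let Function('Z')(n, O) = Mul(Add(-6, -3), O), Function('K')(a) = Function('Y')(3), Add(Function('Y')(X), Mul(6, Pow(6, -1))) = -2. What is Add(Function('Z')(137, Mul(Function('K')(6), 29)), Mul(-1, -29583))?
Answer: 30366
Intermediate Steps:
Function('Y')(X) = -3 (Function('Y')(X) = Add(-1, -2) = -3)
Function('K')(a) = -3
Function('Z')(n, O) = Mul(-9, O)
Add(Function('Z')(137, Mul(Function('K')(6), 29)), Mul(-1, -29583)) = Add(Mul(-9, Mul(-3, 29)), Mul(-1, -29583)) = Add(Mul(-9, -87), 29583) = Add(783, 29583) = 30366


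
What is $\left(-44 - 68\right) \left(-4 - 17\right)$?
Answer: $2352$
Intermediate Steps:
$\left(-44 - 68\right) \left(-4 - 17\right) = \left(-112\right) \left(-21\right) = 2352$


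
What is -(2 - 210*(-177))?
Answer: -37172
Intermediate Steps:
-(2 - 210*(-177)) = -(2 + 37170) = -1*37172 = -37172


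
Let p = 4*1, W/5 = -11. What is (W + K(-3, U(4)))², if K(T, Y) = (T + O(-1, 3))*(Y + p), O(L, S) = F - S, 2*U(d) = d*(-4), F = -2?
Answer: 529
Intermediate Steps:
W = -55 (W = 5*(-11) = -55)
U(d) = -2*d (U(d) = (d*(-4))/2 = (-4*d)/2 = -2*d)
O(L, S) = -2 - S
p = 4
K(T, Y) = (-5 + T)*(4 + Y) (K(T, Y) = (T + (-2 - 1*3))*(Y + 4) = (T + (-2 - 3))*(4 + Y) = (T - 5)*(4 + Y) = (-5 + T)*(4 + Y))
(W + K(-3, U(4)))² = (-55 + (-20 - (-10)*4 + 4*(-3) - (-6)*4))² = (-55 + (-20 - 5*(-8) - 12 - 3*(-8)))² = (-55 + (-20 + 40 - 12 + 24))² = (-55 + 32)² = (-23)² = 529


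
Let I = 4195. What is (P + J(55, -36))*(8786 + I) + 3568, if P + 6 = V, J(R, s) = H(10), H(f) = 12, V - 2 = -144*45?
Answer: -84009464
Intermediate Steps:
V = -6478 (V = 2 - 144*45 = 2 - 6480 = -6478)
J(R, s) = 12
P = -6484 (P = -6 - 6478 = -6484)
(P + J(55, -36))*(8786 + I) + 3568 = (-6484 + 12)*(8786 + 4195) + 3568 = -6472*12981 + 3568 = -84013032 + 3568 = -84009464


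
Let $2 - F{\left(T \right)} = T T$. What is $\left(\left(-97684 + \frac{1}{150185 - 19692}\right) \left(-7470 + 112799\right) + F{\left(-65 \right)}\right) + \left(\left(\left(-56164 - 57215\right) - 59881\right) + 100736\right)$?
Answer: $- \frac{1342647015832690}{130493} \approx -1.0289 \cdot 10^{10}$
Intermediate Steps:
$F{\left(T \right)} = 2 - T^{2}$ ($F{\left(T \right)} = 2 - T T = 2 - T^{2}$)
$\left(\left(-97684 + \frac{1}{150185 - 19692}\right) \left(-7470 + 112799\right) + F{\left(-65 \right)}\right) + \left(\left(\left(-56164 - 57215\right) - 59881\right) + 100736\right) = \left(\left(-97684 + \frac{1}{150185 - 19692}\right) \left(-7470 + 112799\right) + \left(2 - \left(-65\right)^{2}\right)\right) + \left(\left(\left(-56164 - 57215\right) - 59881\right) + 100736\right) = \left(\left(-97684 + \frac{1}{130493}\right) 105329 + \left(2 - 4225\right)\right) + \left(\left(-113379 - 59881\right) + 100736\right) = \left(\left(-97684 + \frac{1}{130493}\right) 105329 + \left(2 - 4225\right)\right) + \left(-173260 + 100736\right) = \left(\left(- \frac{12747078211}{130493}\right) 105329 - 4223\right) - 72524 = \left(- \frac{1342637000886419}{130493} - 4223\right) - 72524 = - \frac{1342637551958358}{130493} - 72524 = - \frac{1342647015832690}{130493}$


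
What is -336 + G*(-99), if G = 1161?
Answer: -115275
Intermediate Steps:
-336 + G*(-99) = -336 + 1161*(-99) = -336 - 114939 = -115275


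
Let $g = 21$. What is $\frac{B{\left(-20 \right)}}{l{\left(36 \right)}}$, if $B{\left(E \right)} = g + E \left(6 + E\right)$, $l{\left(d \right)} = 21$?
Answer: $\frac{43}{3} \approx 14.333$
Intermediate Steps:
$B{\left(E \right)} = 21 + E \left(6 + E\right)$
$\frac{B{\left(-20 \right)}}{l{\left(36 \right)}} = \frac{21 + \left(-20\right)^{2} + 6 \left(-20\right)}{21} = \left(21 + 400 - 120\right) \frac{1}{21} = 301 \cdot \frac{1}{21} = \frac{43}{3}$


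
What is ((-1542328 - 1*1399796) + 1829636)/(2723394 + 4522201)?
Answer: -1112488/7245595 ≈ -0.15354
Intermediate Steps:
((-1542328 - 1*1399796) + 1829636)/(2723394 + 4522201) = ((-1542328 - 1399796) + 1829636)/7245595 = (-2942124 + 1829636)*(1/7245595) = -1112488*1/7245595 = -1112488/7245595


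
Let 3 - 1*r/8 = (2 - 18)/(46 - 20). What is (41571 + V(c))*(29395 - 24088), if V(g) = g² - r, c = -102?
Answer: 3583811793/13 ≈ 2.7568e+8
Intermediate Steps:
r = 376/13 (r = 24 - 8*(2 - 18)/(46 - 20) = 24 - (-128)/26 = 24 - 8*(-8/13) = 24 + 64/13 = 376/13 ≈ 28.923)
V(g) = -376/13 + g² (V(g) = g² - 1*376/13 = g² - 376/13 = -376/13 + g²)
(41571 + V(c))*(29395 - 24088) = (41571 + (-376/13 + (-102)²))*(29395 - 24088) = (41571 + (-376/13 + 10404))*5307 = (41571 + 134876/13)*5307 = (675299/13)*5307 = 3583811793/13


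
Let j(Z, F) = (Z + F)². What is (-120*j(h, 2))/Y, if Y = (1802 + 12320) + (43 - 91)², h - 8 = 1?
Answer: -7260/8213 ≈ -0.88396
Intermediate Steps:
h = 9 (h = 8 + 1 = 9)
Y = 16426 (Y = 14122 + (-48)² = 14122 + 2304 = 16426)
j(Z, F) = (F + Z)²
(-120*j(h, 2))/Y = -120*(2 + 9)²/16426 = -120*11²*(1/16426) = -120*121*(1/16426) = -14520*1/16426 = -7260/8213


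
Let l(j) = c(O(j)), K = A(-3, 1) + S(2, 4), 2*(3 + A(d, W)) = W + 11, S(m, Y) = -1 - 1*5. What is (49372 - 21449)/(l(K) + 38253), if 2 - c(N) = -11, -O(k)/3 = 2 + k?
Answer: 27923/38266 ≈ 0.72971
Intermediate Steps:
S(m, Y) = -6 (S(m, Y) = -1 - 5 = -6)
A(d, W) = 5/2 + W/2 (A(d, W) = -3 + (W + 11)/2 = -3 + (11 + W)/2 = -3 + (11/2 + W/2) = 5/2 + W/2)
K = -3 (K = (5/2 + (1/2)*1) - 6 = (5/2 + 1/2) - 6 = 3 - 6 = -3)
O(k) = -6 - 3*k (O(k) = -3*(2 + k) = -6 - 3*k)
c(N) = 13 (c(N) = 2 - 1*(-11) = 2 + 11 = 13)
l(j) = 13
(49372 - 21449)/(l(K) + 38253) = (49372 - 21449)/(13 + 38253) = 27923/38266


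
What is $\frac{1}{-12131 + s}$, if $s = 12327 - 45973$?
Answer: $- \frac{1}{45777} \approx -2.1845 \cdot 10^{-5}$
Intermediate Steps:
$s = -33646$
$\frac{1}{-12131 + s} = \frac{1}{-12131 - 33646} = \frac{1}{-45777} = - \frac{1}{45777}$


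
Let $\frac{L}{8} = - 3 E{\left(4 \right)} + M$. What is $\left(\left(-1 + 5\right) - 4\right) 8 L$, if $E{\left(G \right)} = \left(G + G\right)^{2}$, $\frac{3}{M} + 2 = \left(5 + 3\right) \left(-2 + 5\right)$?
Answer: $0$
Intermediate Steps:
$M = \frac{3}{22}$ ($M = \frac{3}{-2 + \left(5 + 3\right) \left(-2 + 5\right)} = \frac{3}{-2 + 8 \cdot 3} = \frac{3}{-2 + 24} = \frac{3}{22} \approx 0.13636$)
$E{\left(G \right)} = 4 G^{2}$ ($E{\left(G \right)} = \left(2 G\right)^{2} = 4 G^{2}$)
$L = - \frac{16884}{11}$ ($L = 8 \left(- 3 \cdot 4 \cdot 4^{2} + \frac{3}{22}\right) = 8 \left(- 3 \cdot 4 \cdot 16 + \frac{3}{22}\right) = 8 \left(\left(-3\right) 64 + \frac{3}{22}\right) = 8 \left(-192 + \frac{3}{22}\right) = 8 \left(- \frac{4221}{22}\right) = - \frac{16884}{11} \approx -1534.9$)
$\left(\left(-1 + 5\right) - 4\right) 8 L = \left(\left(-1 + 5\right) - 4\right) 8 \left(- \frac{16884}{11}\right) = \left(4 - 4\right) 8 \left(- \frac{16884}{11}\right) = 0 \cdot 8 \left(- \frac{16884}{11}\right) = 0 \left(- \frac{16884}{11}\right) = 0$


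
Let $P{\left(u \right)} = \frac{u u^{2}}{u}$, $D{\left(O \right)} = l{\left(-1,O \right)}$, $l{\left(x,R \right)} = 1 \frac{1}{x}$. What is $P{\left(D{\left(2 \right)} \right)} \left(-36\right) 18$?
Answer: $-648$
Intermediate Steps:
$l{\left(x,R \right)} = \frac{1}{x}$
$D{\left(O \right)} = -1$ ($D{\left(O \right)} = \frac{1}{-1} = -1$)
$P{\left(u \right)} = u^{2}$ ($P{\left(u \right)} = \frac{u^{3}}{u} = u^{2}$)
$P{\left(D{\left(2 \right)} \right)} \left(-36\right) 18 = \left(-1\right)^{2} \left(-36\right) 18 = 1 \left(-36\right) 18 = \left(-36\right) 18 = -648$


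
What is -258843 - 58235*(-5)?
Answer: 32332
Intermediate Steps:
-258843 - 58235*(-5) = -258843 - 1*(-291175) = -258843 + 291175 = 32332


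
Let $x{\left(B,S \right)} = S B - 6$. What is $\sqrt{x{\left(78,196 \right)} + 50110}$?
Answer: $4 \sqrt{4087} \approx 255.72$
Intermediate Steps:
$x{\left(B,S \right)} = -6 + B S$ ($x{\left(B,S \right)} = B S - 6 = -6 + B S$)
$\sqrt{x{\left(78,196 \right)} + 50110} = \sqrt{\left(-6 + 78 \cdot 196\right) + 50110} = \sqrt{\left(-6 + 15288\right) + 50110} = \sqrt{15282 + 50110} = \sqrt{65392} = 4 \sqrt{4087}$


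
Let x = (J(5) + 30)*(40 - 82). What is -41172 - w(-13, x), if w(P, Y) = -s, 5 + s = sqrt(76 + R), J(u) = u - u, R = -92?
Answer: -41177 + 4*I ≈ -41177.0 + 4.0*I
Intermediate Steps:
J(u) = 0
s = -5 + 4*I (s = -5 + sqrt(76 - 92) = -5 + sqrt(-16) = -5 + 4*I ≈ -5.0 + 4.0*I)
x = -1260 (x = (0 + 30)*(40 - 82) = 30*(-42) = -1260)
w(P, Y) = 5 - 4*I (w(P, Y) = -(-5 + 4*I) = 5 - 4*I)
-41172 - w(-13, x) = -41172 - (5 - 4*I) = -41172 + (-5 + 4*I) = -41177 + 4*I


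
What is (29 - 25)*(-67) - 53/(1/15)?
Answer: -1063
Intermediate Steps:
(29 - 25)*(-67) - 53/(1/15) = 4*(-67) - 53/1/15 = -268 - 53*15 = -268 - 795 = -1063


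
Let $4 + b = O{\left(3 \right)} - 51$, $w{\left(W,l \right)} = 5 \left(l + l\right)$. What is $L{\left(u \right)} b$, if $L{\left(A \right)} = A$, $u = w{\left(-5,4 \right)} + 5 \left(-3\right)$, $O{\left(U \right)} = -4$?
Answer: $-1475$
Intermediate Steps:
$w{\left(W,l \right)} = 10 l$ ($w{\left(W,l \right)} = 5 \cdot 2 l = 10 l$)
$u = 25$ ($u = 10 \cdot 4 + 5 \left(-3\right) = 40 - 15 = 25$)
$b = -59$ ($b = -4 - 55 = -59$)
$L{\left(u \right)} b = 25 \left(-59\right) = -1475$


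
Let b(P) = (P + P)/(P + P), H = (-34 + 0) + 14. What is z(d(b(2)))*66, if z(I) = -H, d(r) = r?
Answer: 1320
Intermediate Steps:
H = -20 (H = -34 + 14 = -20)
b(P) = 1 (b(P) = (2*P)/((2*P)) = (2*P)*(1/(2*P)) = 1)
z(I) = 20 (z(I) = -1*(-20) = 20)
z(d(b(2)))*66 = 20*66 = 1320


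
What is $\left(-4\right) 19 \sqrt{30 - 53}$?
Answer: $- 76 i \sqrt{23} \approx - 364.48 i$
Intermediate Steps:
$\left(-4\right) 19 \sqrt{30 - 53} = - 76 \sqrt{-23} = - 76 i \sqrt{23}$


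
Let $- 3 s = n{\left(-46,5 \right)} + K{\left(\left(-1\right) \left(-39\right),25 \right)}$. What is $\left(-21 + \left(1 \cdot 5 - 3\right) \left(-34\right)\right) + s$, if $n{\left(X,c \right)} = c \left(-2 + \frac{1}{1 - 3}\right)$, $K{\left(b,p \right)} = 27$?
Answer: $- \frac{563}{6} \approx -93.833$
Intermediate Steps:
$n{\left(X,c \right)} = - \frac{5 c}{2}$ ($n{\left(X,c \right)} = c \left(-2 + \frac{1}{-2}\right) = c \left(-2 - \frac{1}{2}\right) = c \left(- \frac{5}{2}\right) = - \frac{5 c}{2}$)
$s = - \frac{29}{6}$ ($s = - \frac{\left(- \frac{5}{2}\right) 5 + 27}{3} = - \frac{- \frac{25}{2} + 27}{3} = \left(- \frac{1}{3}\right) \frac{29}{2} = - \frac{29}{6} \approx -4.8333$)
$\left(-21 + \left(1 \cdot 5 - 3\right) \left(-34\right)\right) + s = \left(-21 + \left(1 \cdot 5 - 3\right) \left(-34\right)\right) - \frac{29}{6} = \left(-21 + \left(5 - 3\right) \left(-34\right)\right) - \frac{29}{6} = \left(-21 + 2 \left(-34\right)\right) - \frac{29}{6} = \left(-21 - 68\right) - \frac{29}{6} = -89 - \frac{29}{6} = - \frac{563}{6}$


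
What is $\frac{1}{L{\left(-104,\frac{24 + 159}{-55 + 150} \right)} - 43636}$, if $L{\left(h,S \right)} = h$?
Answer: $- \frac{1}{43740} \approx -2.2862 \cdot 10^{-5}$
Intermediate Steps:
$\frac{1}{L{\left(-104,\frac{24 + 159}{-55 + 150} \right)} - 43636} = \frac{1}{-104 - 43636} = \frac{1}{-43740} = - \frac{1}{43740}$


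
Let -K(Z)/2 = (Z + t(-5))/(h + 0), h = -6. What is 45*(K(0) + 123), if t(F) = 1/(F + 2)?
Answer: 5530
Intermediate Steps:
t(F) = 1/(2 + F)
K(Z) = -1/9 + Z/3 (K(Z) = -2*(Z + 1/(2 - 5))/(-6 + 0) = -2*(Z + 1/(-3))/(-6) = -2*(Z - 1/3)*(-1)/6 = -2*(-1/3 + Z)*(-1)/6 = -2*(1/18 - Z/6) = -1/9 + Z/3)
45*(K(0) + 123) = 45*((-1/9 + (1/3)*0) + 123) = 45*((-1/9 + 0) + 123) = 45*(-1/9 + 123) = 45*(1106/9) = 5530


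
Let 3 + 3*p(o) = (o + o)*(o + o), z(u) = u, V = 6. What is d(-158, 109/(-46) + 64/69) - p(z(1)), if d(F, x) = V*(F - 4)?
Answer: -2917/3 ≈ -972.33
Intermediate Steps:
d(F, x) = -24 + 6*F (d(F, x) = 6*(F - 4) = 6*(-4 + F) = -24 + 6*F)
p(o) = -1 + 4*o**2/3 (p(o) = -1 + ((o + o)*(o + o))/3 = -1 + ((2*o)*(2*o))/3 = -1 + (4*o**2)/3 = -1 + 4*o**2/3)
d(-158, 109/(-46) + 64/69) - p(z(1)) = (-24 + 6*(-158)) - (-1 + (4/3)*1**2) = (-24 - 948) - (-1 + (4/3)*1) = -972 - (-1 + 4/3) = -972 - 1*1/3 = -972 - 1/3 = -2917/3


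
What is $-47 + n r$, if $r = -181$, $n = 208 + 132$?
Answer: $-61587$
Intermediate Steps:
$n = 340$
$-47 + n r = -47 + 340 \left(-181\right) = -47 - 61540 = -61587$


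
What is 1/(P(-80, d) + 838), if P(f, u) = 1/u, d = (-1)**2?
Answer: 1/839 ≈ 0.0011919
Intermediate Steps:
d = 1
1/(P(-80, d) + 838) = 1/(1/1 + 838) = 1/(1 + 838) = 1/839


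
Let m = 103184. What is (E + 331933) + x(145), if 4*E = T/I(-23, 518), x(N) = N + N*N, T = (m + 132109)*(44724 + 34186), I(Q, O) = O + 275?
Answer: 757192821/122 ≈ 6.2065e+6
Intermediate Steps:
I(Q, O) = 275 + O
T = 18566970630 (T = (103184 + 132109)*(44724 + 34186) = 235293*78910 = 18566970630)
x(N) = N + N²
E = 714114255/122 (E = (18566970630/(275 + 518))/4 = (18566970630/793)/4 = (18566970630*(1/793))/4 = (¼)*(1428228510/61) = 714114255/122 ≈ 5.8534e+6)
(E + 331933) + x(145) = (714114255/122 + 331933) + 145*(1 + 145) = 754610081/122 + 145*146 = 754610081/122 + 21170 = 757192821/122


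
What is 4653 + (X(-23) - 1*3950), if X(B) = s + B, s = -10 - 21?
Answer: 649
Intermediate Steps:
s = -31
X(B) = -31 + B
4653 + (X(-23) - 1*3950) = 4653 + ((-31 - 23) - 1*3950) = 4653 + (-54 - 3950) = 4653 - 4004 = 649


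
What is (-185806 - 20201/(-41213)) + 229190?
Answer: 1788004993/41213 ≈ 43385.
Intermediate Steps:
(-185806 - 20201/(-41213)) + 229190 = (-185806 - 20201*(-1/41213)) + 229190 = (-185806 + 20201/41213) + 229190 = -7657602477/41213 + 229190 = 1788004993/41213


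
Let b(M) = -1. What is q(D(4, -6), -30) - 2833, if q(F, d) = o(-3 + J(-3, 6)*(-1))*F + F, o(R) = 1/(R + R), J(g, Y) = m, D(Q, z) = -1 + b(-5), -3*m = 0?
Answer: -8504/3 ≈ -2834.7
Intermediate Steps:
m = 0 (m = -⅓*0 = 0)
D(Q, z) = -2 (D(Q, z) = -1 - 1 = -2)
J(g, Y) = 0
o(R) = 1/(2*R)
q(F, d) = 5*F/6 (q(F, d) = (1/(2*(-3 + 0*(-1))))*F + F = (1/(2*(-3 + 0)))*F + F = ((½)/(-3))*F + F = ((½)*(-⅓))*F + F = -F/6 + F = 5*F/6)
q(D(4, -6), -30) - 2833 = (⅚)*(-2) - 2833 = -5/3 - 2833 = -8504/3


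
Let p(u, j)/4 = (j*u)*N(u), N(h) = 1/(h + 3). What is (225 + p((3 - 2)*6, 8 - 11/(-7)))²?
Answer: 27678121/441 ≈ 62762.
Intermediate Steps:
N(h) = 1/(3 + h)
p(u, j) = 4*j*u/(3 + u) (p(u, j) = 4*((j*u)/(3 + u)) = 4*(j*u/(3 + u)) = 4*j*u/(3 + u))
(225 + p((3 - 2)*6, 8 - 11/(-7)))² = (225 + 4*(8 - 11/(-7))*((3 - 2)*6)/(3 + (3 - 2)*6))² = (225 + 4*(8 - 11*(-⅐))*(1*6)/(3 + 1*6))² = (225 + 4*(8 + 11/7)*6/(3 + 6))² = (225 + 4*(67/7)*6/9)² = (225 + 4*(67/7)*6*(⅑))² = (225 + 536/21)² = (5261/21)² = 27678121/441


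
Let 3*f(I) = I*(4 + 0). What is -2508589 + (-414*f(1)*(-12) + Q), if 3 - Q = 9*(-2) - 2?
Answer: -2501942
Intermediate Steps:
Q = 23 (Q = 3 - (9*(-2) - 2) = 3 - (-18 - 2) = 3 - 1*(-20) = 3 + 20 = 23)
f(I) = 4*I/3 (f(I) = (I*(4 + 0))/3 = (I*4)/3 = (4*I)/3 = 4*I/3)
-2508589 + (-414*f(1)*(-12) + Q) = -2508589 + (-414*(4/3)*1*(-12) + 23) = -2508589 + (-552*(-12) + 23) = -2508589 + (-414*(-16) + 23) = -2508589 + (6624 + 23) = -2508589 + 6647 = -2501942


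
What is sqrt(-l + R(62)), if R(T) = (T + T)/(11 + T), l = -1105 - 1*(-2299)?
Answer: I*sqrt(6353774)/73 ≈ 34.53*I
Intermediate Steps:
l = 1194 (l = -1105 + 2299 = 1194)
R(T) = 2*T/(11 + T) (R(T) = (2*T)/(11 + T) = 2*T/(11 + T))
sqrt(-l + R(62)) = sqrt(-1*1194 + 2*62/(11 + 62)) = sqrt(-1194 + 2*62/73) = sqrt(-1194 + 2*62*(1/73)) = sqrt(-1194 + 124/73) = sqrt(-87038/73) = I*sqrt(6353774)/73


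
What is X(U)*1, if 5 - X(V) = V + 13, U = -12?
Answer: 4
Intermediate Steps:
X(V) = -8 - V (X(V) = 5 - (V + 13) = 5 - (13 + V) = 5 + (-13 - V) = -8 - V)
X(U)*1 = (-8 - 1*(-12))*1 = (-8 + 12)*1 = 4*1 = 4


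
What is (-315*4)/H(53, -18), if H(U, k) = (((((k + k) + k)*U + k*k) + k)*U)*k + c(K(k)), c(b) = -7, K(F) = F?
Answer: -1260/2438417 ≈ -0.00051673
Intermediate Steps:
H(U, k) = -7 + U*k*(k + k² + 3*U*k) (H(U, k) = (((((k + k) + k)*U + k*k) + k)*U)*k - 7 = ((((2*k + k)*U + k²) + k)*U)*k - 7 = ((((3*k)*U + k²) + k)*U)*k - 7 = (((3*U*k + k²) + k)*U)*k - 7 = (((k² + 3*U*k) + k)*U)*k - 7 = ((k + k² + 3*U*k)*U)*k - 7 = (U*(k + k² + 3*U*k))*k - 7 = U*k*(k + k² + 3*U*k) - 7 = -7 + U*k*(k + k² + 3*U*k))
(-315*4)/H(53, -18) = (-315*4)/(-7 + 53*(-18)² + 53*(-18)³ + 3*53²*(-18)²) = -1260/(-7 + 53*324 + 53*(-5832) + 3*2809*324) = -1260/(-7 + 17172 - 309096 + 2730348) = -1260/2438417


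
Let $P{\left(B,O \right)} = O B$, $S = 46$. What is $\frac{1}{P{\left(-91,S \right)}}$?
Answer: $- \frac{1}{4186} \approx -0.00023889$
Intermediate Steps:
$P{\left(B,O \right)} = B O$
$\frac{1}{P{\left(-91,S \right)}} = \frac{1}{\left(-91\right) 46} = \frac{1}{-4186} = - \frac{1}{4186}$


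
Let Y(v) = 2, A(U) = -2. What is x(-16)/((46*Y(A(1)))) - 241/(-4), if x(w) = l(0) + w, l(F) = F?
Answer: 5527/92 ≈ 60.076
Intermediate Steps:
x(w) = w (x(w) = 0 + w = w)
x(-16)/((46*Y(A(1)))) - 241/(-4) = -16/(46*2) - 241/(-4) = -16/92 - 241*(-1/4) = -16*1/92 + 241/4 = -4/23 + 241/4 = 5527/92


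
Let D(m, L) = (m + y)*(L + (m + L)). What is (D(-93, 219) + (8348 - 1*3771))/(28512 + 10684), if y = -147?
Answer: -78223/39196 ≈ -1.9957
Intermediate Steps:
D(m, L) = (-147 + m)*(m + 2*L) (D(m, L) = (m - 147)*(L + (m + L)) = (-147 + m)*(L + (L + m)) = (-147 + m)*(m + 2*L))
(D(-93, 219) + (8348 - 1*3771))/(28512 + 10684) = (((-93)² - 294*219 - 147*(-93) + 2*219*(-93)) + (8348 - 1*3771))/(28512 + 10684) = ((8649 - 64386 + 13671 - 40734) + (8348 - 3771))/39196 = (-82800 + 4577)*(1/39196) = -78223*1/39196 = -78223/39196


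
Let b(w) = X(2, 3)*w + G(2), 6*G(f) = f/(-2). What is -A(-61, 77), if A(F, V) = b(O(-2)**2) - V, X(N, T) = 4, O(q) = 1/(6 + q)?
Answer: 923/12 ≈ 76.917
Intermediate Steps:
G(f) = -f/12 (G(f) = (f/(-2))/6 = (f*(-1/2))/6 = (-f/2)/6 = -f/12)
b(w) = -1/6 + 4*w (b(w) = 4*w - 1/12*2 = 4*w - 1/6 = -1/6 + 4*w)
A(F, V) = 1/12 - V (A(F, V) = (-1/6 + 4*(1/(6 - 2))**2) - V = (-1/6 + 4*(1/4)**2) - V = (-1/6 + 4*(1/16)) - V = (-1/6 + 1/4) - V = 1/12 - V)
-A(-61, 77) = -(1/12 - 1*77) = -(1/12 - 77) = -1*(-923/12) = 923/12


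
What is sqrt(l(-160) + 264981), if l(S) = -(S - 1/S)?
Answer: sqrt(424225590)/40 ≈ 514.92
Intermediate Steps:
l(S) = 1/S - S
sqrt(l(-160) + 264981) = sqrt((1/(-160) - 1*(-160)) + 264981) = sqrt((-1/160 + 160) + 264981) = sqrt(25599/160 + 264981) = sqrt(42422559/160) = sqrt(424225590)/40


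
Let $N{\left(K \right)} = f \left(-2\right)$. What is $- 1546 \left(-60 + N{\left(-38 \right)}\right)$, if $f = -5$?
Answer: $77300$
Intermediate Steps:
$N{\left(K \right)} = 10$ ($N{\left(K \right)} = \left(-5\right) \left(-2\right) = 10$)
$- 1546 \left(-60 + N{\left(-38 \right)}\right) = - 1546 \left(-60 + 10\right) = \left(-1546\right) \left(-50\right) = 77300$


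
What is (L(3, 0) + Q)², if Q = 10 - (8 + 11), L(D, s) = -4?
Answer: 169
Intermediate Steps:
Q = -9 (Q = 10 - 1*19 = 10 - 19 = -9)
(L(3, 0) + Q)² = (-4 - 9)² = (-13)² = 169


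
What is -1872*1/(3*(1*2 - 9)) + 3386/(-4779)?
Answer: 2958394/33453 ≈ 88.434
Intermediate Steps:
-1872*1/(3*(1*2 - 9)) + 3386/(-4779) = -1872*1/(3*(2 - 9)) + 3386*(-1/4779) = -1872/((-7*3)) - 3386/4779 = -1872/(-21) - 3386/4779 = -1872*(-1/21) - 3386/4779 = 624/7 - 3386/4779 = 2958394/33453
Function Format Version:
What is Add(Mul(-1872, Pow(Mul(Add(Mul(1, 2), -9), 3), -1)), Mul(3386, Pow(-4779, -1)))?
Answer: Rational(2958394, 33453) ≈ 88.434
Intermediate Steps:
Add(Mul(-1872, Pow(Mul(Add(Mul(1, 2), -9), 3), -1)), Mul(3386, Pow(-4779, -1))) = Add(Mul(-1872, Pow(Mul(Add(2, -9), 3), -1)), Mul(3386, Rational(-1, 4779))) = Add(Mul(-1872, Pow(Mul(-7, 3), -1)), Rational(-3386, 4779)) = Add(Mul(-1872, Pow(-21, -1)), Rational(-3386, 4779)) = Add(Mul(-1872, Rational(-1, 21)), Rational(-3386, 4779)) = Add(Rational(624, 7), Rational(-3386, 4779)) = Rational(2958394, 33453)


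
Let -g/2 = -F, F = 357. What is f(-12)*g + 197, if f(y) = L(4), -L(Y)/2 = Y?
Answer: -5515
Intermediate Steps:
g = 714 (g = -(-2)*357 = -2*(-357) = 714)
L(Y) = -2*Y
f(y) = -8 (f(y) = -2*4 = -8)
f(-12)*g + 197 = -8*714 + 197 = -5712 + 197 = -5515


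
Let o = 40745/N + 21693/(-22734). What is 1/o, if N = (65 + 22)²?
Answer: 73254/324437 ≈ 0.22579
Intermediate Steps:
N = 7569 (N = 87² = 7569)
o = 324437/73254 (o = 40745/7569 + 21693/(-22734) = 40745*(1/7569) + 21693*(-1/22734) = 1405/261 - 7231/7578 = 324437/73254 ≈ 4.4289)
1/o = 1/(324437/73254) = 73254/324437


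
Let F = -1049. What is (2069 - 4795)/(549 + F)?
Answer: 1363/250 ≈ 5.4520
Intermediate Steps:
(2069 - 4795)/(549 + F) = (2069 - 4795)/(549 - 1049) = -2726/(-500) = -2726*(-1/500) = 1363/250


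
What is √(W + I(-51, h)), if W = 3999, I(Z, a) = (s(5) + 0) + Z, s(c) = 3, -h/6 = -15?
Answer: 3*√439 ≈ 62.857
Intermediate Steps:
h = 90 (h = -6*(-15) = 90)
I(Z, a) = 3 + Z (I(Z, a) = (3 + 0) + Z = 3 + Z)
√(W + I(-51, h)) = √(3999 + (3 - 51)) = √(3999 - 48) = √3951 = 3*√439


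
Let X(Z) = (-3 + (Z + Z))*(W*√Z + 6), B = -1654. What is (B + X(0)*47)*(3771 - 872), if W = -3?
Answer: -7247500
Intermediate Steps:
X(Z) = (-3 + 2*Z)*(6 - 3*√Z) (X(Z) = (-3 + (Z + Z))*(-3*√Z + 6) = (-3 + 2*Z)*(6 - 3*√Z))
(B + X(0)*47)*(3771 - 872) = (-1654 + (-18 - 6*0^(3/2) + 9*√0 + 12*0)*47)*(3771 - 872) = (-1654 + (-18 - 6*0 + 9*0 + 0)*47)*2899 = (-1654 + (-18 + 0 + 0 + 0)*47)*2899 = (-1654 - 18*47)*2899 = (-1654 - 846)*2899 = -2500*2899 = -7247500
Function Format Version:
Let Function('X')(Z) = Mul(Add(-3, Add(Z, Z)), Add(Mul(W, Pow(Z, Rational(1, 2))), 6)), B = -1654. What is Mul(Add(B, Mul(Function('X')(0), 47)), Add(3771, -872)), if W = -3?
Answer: -7247500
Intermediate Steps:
Function('X')(Z) = Mul(Add(-3, Mul(2, Z)), Add(6, Mul(-3, Pow(Z, Rational(1, 2))))) (Function('X')(Z) = Mul(Add(-3, Add(Z, Z)), Add(Mul(-3, Pow(Z, Rational(1, 2))), 6)) = Mul(Add(-3, Mul(2, Z)), Add(6, Mul(-3, Pow(Z, Rational(1, 2))))))
Mul(Add(B, Mul(Function('X')(0), 47)), Add(3771, -872)) = Mul(Add(-1654, Mul(Add(-18, Mul(-6, Pow(0, Rational(3, 2))), Mul(9, Pow(0, Rational(1, 2))), Mul(12, 0)), 47)), Add(3771, -872)) = Mul(Add(-1654, Mul(Add(-18, Mul(-6, 0), Mul(9, 0), 0), 47)), 2899) = Mul(Add(-1654, Mul(Add(-18, 0, 0, 0), 47)), 2899) = Mul(Add(-1654, Mul(-18, 47)), 2899) = Mul(Add(-1654, -846), 2899) = Mul(-2500, 2899) = -7247500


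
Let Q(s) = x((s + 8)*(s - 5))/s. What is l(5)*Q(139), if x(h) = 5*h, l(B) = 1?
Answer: 98490/139 ≈ 708.56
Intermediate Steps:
Q(s) = 5*(-5 + s)*(8 + s)/s (Q(s) = (5*((s + 8)*(s - 5)))/s = (5*((8 + s)*(-5 + s)))/s = (5*((-5 + s)*(8 + s)))/s = (5*(-5 + s)*(8 + s))/s = 5*(-5 + s)*(8 + s)/s)
l(5)*Q(139) = 1*(15 - 200/139 + 5*139) = 1*(15 - 200*1/139 + 695) = 1*(15 - 200/139 + 695) = 1*(98490/139) = 98490/139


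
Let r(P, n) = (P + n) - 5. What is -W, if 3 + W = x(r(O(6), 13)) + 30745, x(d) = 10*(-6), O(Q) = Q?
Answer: -30682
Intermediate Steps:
r(P, n) = -5 + P + n
x(d) = -60
W = 30682 (W = -3 + (-60 + 30745) = -3 + 30685 = 30682)
-W = -1*30682 = -30682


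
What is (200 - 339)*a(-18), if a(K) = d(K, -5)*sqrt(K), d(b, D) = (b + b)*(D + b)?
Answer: -345276*I*sqrt(2) ≈ -4.8829e+5*I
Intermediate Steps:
d(b, D) = 2*b*(D + b) (d(b, D) = (2*b)*(D + b) = 2*b*(D + b))
a(K) = 2*K**(3/2)*(-5 + K) (a(K) = (2*K*(-5 + K))*sqrt(K) = 2*K**(3/2)*(-5 + K))
(200 - 339)*a(-18) = (200 - 339)*(2*(-18)**(3/2)*(-5 - 18)) = -278*(-54*I*sqrt(2))*(-23) = -345276*I*sqrt(2)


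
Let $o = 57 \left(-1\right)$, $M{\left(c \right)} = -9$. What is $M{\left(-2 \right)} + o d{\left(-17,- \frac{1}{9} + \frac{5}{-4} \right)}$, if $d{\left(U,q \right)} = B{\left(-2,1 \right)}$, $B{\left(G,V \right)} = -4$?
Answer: $219$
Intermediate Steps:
$d{\left(U,q \right)} = -4$
$o = -57$
$M{\left(-2 \right)} + o d{\left(-17,- \frac{1}{9} + \frac{5}{-4} \right)} = -9 - -228 = -9 + 228 = 219$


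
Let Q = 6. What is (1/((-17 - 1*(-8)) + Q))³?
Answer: -1/27 ≈ -0.037037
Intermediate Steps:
(1/((-17 - 1*(-8)) + Q))³ = (1/((-17 - 1*(-8)) + 6))³ = (1/((-17 + 8) + 6))³ = (1/(-9 + 6))³ = (1/(-3))³ = (-⅓)³ = -1/27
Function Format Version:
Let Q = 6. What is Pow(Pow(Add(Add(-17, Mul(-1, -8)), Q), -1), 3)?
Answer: Rational(-1, 27) ≈ -0.037037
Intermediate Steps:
Pow(Pow(Add(Add(-17, Mul(-1, -8)), Q), -1), 3) = Pow(Pow(Add(Add(-17, Mul(-1, -8)), 6), -1), 3) = Pow(Pow(Add(Add(-17, 8), 6), -1), 3) = Pow(Pow(Add(-9, 6), -1), 3) = Pow(Pow(-3, -1), 3) = Pow(Rational(-1, 3), 3) = Rational(-1, 27)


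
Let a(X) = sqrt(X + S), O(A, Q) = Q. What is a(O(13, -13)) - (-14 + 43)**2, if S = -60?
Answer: -841 + I*sqrt(73) ≈ -841.0 + 8.544*I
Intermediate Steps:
a(X) = sqrt(-60 + X) (a(X) = sqrt(X - 60) = sqrt(-60 + X))
a(O(13, -13)) - (-14 + 43)**2 = sqrt(-60 - 13) - (-14 + 43)**2 = sqrt(-73) - 1*29**2 = I*sqrt(73) - 1*841 = I*sqrt(73) - 841 = -841 + I*sqrt(73)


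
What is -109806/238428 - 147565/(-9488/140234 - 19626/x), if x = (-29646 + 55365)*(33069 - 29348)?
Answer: 3279027842311035504251/1507986926328027 ≈ 2.1744e+6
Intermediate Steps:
x = 95700399 (x = 25719*3721 = 95700399)
-109806/238428 - 147565/(-9488/140234 - 19626/x) = -109806/238428 - 147565/(-9488/140234 - 19626/95700399) = -109806*1/238428 - 147565/(-9488*1/140234 - 19626*1/95700399) = -18301/39738 - 147565/(-4744/70117 - 6542/31900133) = -18301/39738 - 147565/(-151792936366/2236741625561) = -18301/39738 - 147565*(-2236741625561/151792936366) = -18301/39738 + 330064777975908965/151792936366 = 3279027842311035504251/1507986926328027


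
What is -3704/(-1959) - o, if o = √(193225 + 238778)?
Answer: 3704/1959 - √432003 ≈ -655.38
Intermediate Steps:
o = √432003 ≈ 657.27
-3704/(-1959) - o = -3704/(-1959) - √432003 = -3704*(-1)/1959 - √432003 = -2*(-1852/1959) - √432003 = 3704/1959 - √432003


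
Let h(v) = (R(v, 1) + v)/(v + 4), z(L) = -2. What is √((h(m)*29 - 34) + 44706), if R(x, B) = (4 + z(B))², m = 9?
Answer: √44701 ≈ 211.43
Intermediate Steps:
R(x, B) = 4 (R(x, B) = (4 - 2)² = 2² = 4)
h(v) = 1 (h(v) = (4 + v)/(v + 4) = (4 + v)/(4 + v) = 1)
√((h(m)*29 - 34) + 44706) = √((1*29 - 34) + 44706) = √((29 - 34) + 44706) = √(-5 + 44706) = √44701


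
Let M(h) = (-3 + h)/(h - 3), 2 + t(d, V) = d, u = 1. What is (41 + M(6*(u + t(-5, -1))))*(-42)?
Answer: -1764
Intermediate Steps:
t(d, V) = -2 + d
M(h) = 1 (M(h) = (-3 + h)/(-3 + h) = 1)
(41 + M(6*(u + t(-5, -1))))*(-42) = (41 + 1)*(-42) = 42*(-42) = -1764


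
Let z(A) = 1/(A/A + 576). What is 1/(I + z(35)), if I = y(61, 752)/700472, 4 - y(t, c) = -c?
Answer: 101043086/284171 ≈ 355.57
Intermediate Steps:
y(t, c) = 4 + c (y(t, c) = 4 - (-1)*c = 4 + c)
I = 189/175118 (I = (4 + 752)/700472 = 756*(1/700472) = 189/175118 ≈ 0.0010793)
z(A) = 1/577 (z(A) = 1/(1 + 576) = 1/577)
1/(I + z(35)) = 1/(189/175118 + 1/577) = 1/(284171/101043086) = 101043086/284171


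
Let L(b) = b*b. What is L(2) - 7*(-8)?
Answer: 60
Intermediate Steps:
L(b) = b²
L(2) - 7*(-8) = 2² - 7*(-8) = 4 + 56 = 60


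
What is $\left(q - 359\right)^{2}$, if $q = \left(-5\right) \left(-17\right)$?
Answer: $75076$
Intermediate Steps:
$q = 85$
$\left(q - 359\right)^{2} = \left(85 - 359\right)^{2} = \left(-274\right)^{2} = 75076$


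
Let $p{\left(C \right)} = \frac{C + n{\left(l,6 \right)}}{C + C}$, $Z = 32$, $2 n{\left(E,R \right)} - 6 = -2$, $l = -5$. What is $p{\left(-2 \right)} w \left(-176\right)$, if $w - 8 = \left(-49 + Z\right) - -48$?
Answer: $0$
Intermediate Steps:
$n{\left(E,R \right)} = 2$ ($n{\left(E,R \right)} = 3 + \frac{1}{2} \left(-2\right) = 3 - 1 = 2$)
$p{\left(C \right)} = \frac{2 + C}{2 C}$ ($p{\left(C \right)} = \frac{C + 2}{C + C} = \frac{2 + C}{2 C}$)
$w = 39$ ($w = 8 + \left(\left(-49 + 32\right) - -48\right) = 8 + \left(-17 + 48\right) = 8 + 31 = 39$)
$p{\left(-2 \right)} w \left(-176\right) = \frac{2 - 2}{2 \left(-2\right)} 39 \left(-176\right) = \frac{1}{2} \left(- \frac{1}{2}\right) 0 \cdot 39 \left(-176\right) = 0 \cdot 39 \left(-176\right) = 0 \left(-176\right) = 0$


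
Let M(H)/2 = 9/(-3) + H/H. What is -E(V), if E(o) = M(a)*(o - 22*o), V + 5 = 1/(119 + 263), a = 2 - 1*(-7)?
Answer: 80178/191 ≈ 419.78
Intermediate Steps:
a = 9 (a = 2 + 7 = 9)
M(H) = -4 (M(H) = 2*(9/(-3) + H/H) = 2*(9*(-1/3) + 1) = 2*(-3 + 1) = 2*(-2) = -4)
V = -1909/382 (V = -5 + 1/(119 + 263) = -5 + 1/382 = -1909/382 ≈ -4.9974)
E(o) = 84*o (E(o) = -4*(o - 22*o) = -(-84)*o = 84*o)
-E(V) = -84*(-1909)/382 = -1*(-80178/191) = 80178/191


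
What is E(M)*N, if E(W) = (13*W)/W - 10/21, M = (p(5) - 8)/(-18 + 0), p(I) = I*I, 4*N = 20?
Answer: 1315/21 ≈ 62.619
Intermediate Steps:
N = 5 (N = (¼)*20 = 5)
p(I) = I²
M = -17/18 (M = (5² - 8)/(-18 + 0) = (25 - 8)/(-18) = 17*(-1/18) = -17/18 ≈ -0.94444)
E(W) = 263/21 (E(W) = 13 - 10*1/21 = 13 - 10/21 = 263/21)
E(M)*N = (263/21)*5 = 1315/21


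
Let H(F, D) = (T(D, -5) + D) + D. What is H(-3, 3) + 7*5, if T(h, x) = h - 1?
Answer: 43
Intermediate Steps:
T(h, x) = -1 + h
H(F, D) = -1 + 3*D (H(F, D) = ((-1 + D) + D) + D = (-1 + 2*D) + D = -1 + 3*D)
H(-3, 3) + 7*5 = (-1 + 3*3) + 7*5 = (-1 + 9) + 35 = 8 + 35 = 43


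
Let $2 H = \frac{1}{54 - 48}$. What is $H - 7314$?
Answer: $- \frac{87767}{12} \approx -7313.9$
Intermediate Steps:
$H = \frac{1}{12}$ ($H = \frac{1}{2 \left(54 - 48\right)} = \frac{1}{2 \cdot 6} = \frac{1}{2} \cdot \frac{1}{6} = \frac{1}{12} \approx 0.083333$)
$H - 7314 = \frac{1}{12} - 7314 = - \frac{87767}{12}$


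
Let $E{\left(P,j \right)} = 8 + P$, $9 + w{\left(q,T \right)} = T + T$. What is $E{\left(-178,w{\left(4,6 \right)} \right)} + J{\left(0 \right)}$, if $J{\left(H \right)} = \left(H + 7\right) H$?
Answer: $-170$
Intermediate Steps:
$J{\left(H \right)} = H \left(7 + H\right)$ ($J{\left(H \right)} = \left(7 + H\right) H = H \left(7 + H\right)$)
$w{\left(q,T \right)} = -9 + 2 T$ ($w{\left(q,T \right)} = -9 + \left(T + T\right) = -9 + 2 T$)
$E{\left(-178,w{\left(4,6 \right)} \right)} + J{\left(0 \right)} = \left(8 - 178\right) + 0 \left(7 + 0\right) = -170 + 0 \cdot 7 = -170 + 0 = -170$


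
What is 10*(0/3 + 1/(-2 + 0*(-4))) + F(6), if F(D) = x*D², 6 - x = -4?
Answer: 355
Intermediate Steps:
x = 10 (x = 6 - 1*(-4) = 6 + 4 = 10)
F(D) = 10*D²
10*(0/3 + 1/(-2 + 0*(-4))) + F(6) = 10*(0/3 + 1/(-2 + 0*(-4))) + 10*6² = 10*(0*(⅓) + 1/(-2 + 0)) + 10*36 = 10*(0 + 1/(-2)) + 360 = 10*(0 + 1*(-½)) + 360 = 10*(0 - ½) + 360 = 10*(-½) + 360 = -5 + 360 = 355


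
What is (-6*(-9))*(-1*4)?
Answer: -216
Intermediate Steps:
(-6*(-9))*(-1*4) = 54*(-4) = -216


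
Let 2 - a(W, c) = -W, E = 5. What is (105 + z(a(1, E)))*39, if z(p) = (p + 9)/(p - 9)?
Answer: 4017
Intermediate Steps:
a(W, c) = 2 + W (a(W, c) = 2 - (-1)*W = 2 + W)
z(p) = (9 + p)/(-9 + p)
(105 + z(a(1, E)))*39 = (105 + (9 + (2 + 1))/(-9 + (2 + 1)))*39 = (105 + (9 + 3)/(-9 + 3))*39 = (105 + 12/(-6))*39 = (105 - ⅙*12)*39 = (105 - 2)*39 = 103*39 = 4017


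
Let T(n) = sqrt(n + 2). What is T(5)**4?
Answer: 49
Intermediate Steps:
T(n) = sqrt(2 + n)
T(5)**4 = (sqrt(2 + 5))**4 = (sqrt(7))**4 = 49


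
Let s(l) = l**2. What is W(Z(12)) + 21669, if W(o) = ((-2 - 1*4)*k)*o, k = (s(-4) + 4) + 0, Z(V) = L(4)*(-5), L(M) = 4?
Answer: 24069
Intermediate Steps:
Z(V) = -20 (Z(V) = 4*(-5) = -20)
k = 20 (k = ((-4)**2 + 4) + 0 = (16 + 4) + 0 = 20 + 0 = 20)
W(o) = -120*o (W(o) = ((-2 - 1*4)*20)*o = ((-2 - 4)*20)*o = (-6*20)*o = -120*o)
W(Z(12)) + 21669 = -120*(-20) + 21669 = 2400 + 21669 = 24069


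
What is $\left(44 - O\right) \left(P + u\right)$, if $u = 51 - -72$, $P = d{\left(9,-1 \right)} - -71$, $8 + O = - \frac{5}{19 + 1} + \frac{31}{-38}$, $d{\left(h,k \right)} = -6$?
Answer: $\frac{189551}{19} \approx 9976.4$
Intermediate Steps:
$O = - \frac{689}{76}$ ($O = -8 - \left(\frac{31}{38} + \frac{5}{19 + 1}\right) = -8 - \left(\frac{31}{38} + \frac{5}{20}\right) = -8 - \frac{81}{76} = - \frac{689}{76} \approx -9.0658$)
$P = 65$ ($P = -6 - -71 = -6 + 71 = 65$)
$u = 123$ ($u = 51 + 72 = 123$)
$\left(44 - O\right) \left(P + u\right) = \left(44 - - \frac{689}{76}\right) \left(65 + 123\right) = \left(44 + \frac{689}{76}\right) 188 = \frac{4033}{76} \cdot 188 = \frac{189551}{19}$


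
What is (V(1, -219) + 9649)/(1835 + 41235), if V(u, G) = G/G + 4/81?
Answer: 390827/1744335 ≈ 0.22406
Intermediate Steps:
V(u, G) = 85/81 (V(u, G) = 1 + 4*(1/81) = 1 + 4/81 = 85/81)
(V(1, -219) + 9649)/(1835 + 41235) = (85/81 + 9649)/(1835 + 41235) = (781654/81)/43070 = (781654/81)*(1/43070) = 390827/1744335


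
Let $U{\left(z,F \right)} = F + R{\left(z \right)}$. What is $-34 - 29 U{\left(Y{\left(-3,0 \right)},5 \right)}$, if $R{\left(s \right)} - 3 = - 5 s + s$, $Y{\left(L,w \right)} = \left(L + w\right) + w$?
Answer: $-614$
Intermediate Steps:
$Y{\left(L,w \right)} = L + 2 w$
$R{\left(s \right)} = 3 - 4 s$ ($R{\left(s \right)} = 3 + \left(- 5 s + s\right) = 3 - 4 s$)
$U{\left(z,F \right)} = 3 + F - 4 z$ ($U{\left(z,F \right)} = F - \left(-3 + 4 z\right) = 3 + F - 4 z$)
$-34 - 29 U{\left(Y{\left(-3,0 \right)},5 \right)} = -34 - 29 \left(3 + 5 - 4 \left(-3 + 2 \cdot 0\right)\right) = -34 - 29 \left(3 + 5 - 4 \left(-3 + 0\right)\right) = -34 - 29 \left(3 + 5 - -12\right) = -34 - 29 \left(3 + 5 + 12\right) = -34 - 580 = -614$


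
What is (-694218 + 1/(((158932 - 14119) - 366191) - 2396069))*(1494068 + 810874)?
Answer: -4188261292863691074/2617447 ≈ -1.6001e+12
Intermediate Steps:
(-694218 + 1/(((158932 - 14119) - 366191) - 2396069))*(1494068 + 810874) = (-694218 + 1/((144813 - 366191) - 2396069))*2304942 = (-694218 + 1/(-221378 - 2396069))*2304942 = (-694218 + 1/(-2617447))*2304942 = (-694218 - 1/2617447)*2304942 = -1817078821447/2617447*2304942 = -4188261292863691074/2617447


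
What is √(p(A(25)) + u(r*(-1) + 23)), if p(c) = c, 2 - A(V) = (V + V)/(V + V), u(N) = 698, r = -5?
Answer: √699 ≈ 26.439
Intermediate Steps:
A(V) = 1 (A(V) = 2 - (V + V)/(V + V) = 2 - 2*V/(2*V) = 2 - 2*V*1/(2*V) = 2 - 1*1 = 2 - 1 = 1)
√(p(A(25)) + u(r*(-1) + 23)) = √(1 + 698) = √699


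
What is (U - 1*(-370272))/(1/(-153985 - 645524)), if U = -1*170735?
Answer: -159531627333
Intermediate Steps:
U = -170735
(U - 1*(-370272))/(1/(-153985 - 645524)) = (-170735 - 1*(-370272))/(1/(-153985 - 645524)) = (-170735 + 370272)/(1/(-799509)) = 199537/(-1/799509) = 199537*(-799509) = -159531627333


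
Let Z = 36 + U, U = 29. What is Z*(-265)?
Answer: -17225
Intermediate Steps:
Z = 65 (Z = 36 + 29 = 65)
Z*(-265) = 65*(-265) = -17225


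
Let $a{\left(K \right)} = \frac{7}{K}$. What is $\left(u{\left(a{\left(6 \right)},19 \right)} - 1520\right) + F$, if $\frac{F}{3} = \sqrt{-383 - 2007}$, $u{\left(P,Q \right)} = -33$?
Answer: $-1553 + 3 i \sqrt{2390} \approx -1553.0 + 146.66 i$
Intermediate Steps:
$F = 3 i \sqrt{2390}$ ($F = 3 \sqrt{-383 - 2007} = 3 \sqrt{-2390} = 3 i \sqrt{2390} \approx 146.66 i$)
$\left(u{\left(a{\left(6 \right)},19 \right)} - 1520\right) + F = \left(-33 - 1520\right) + 3 i \sqrt{2390} = -1553 + 3 i \sqrt{2390}$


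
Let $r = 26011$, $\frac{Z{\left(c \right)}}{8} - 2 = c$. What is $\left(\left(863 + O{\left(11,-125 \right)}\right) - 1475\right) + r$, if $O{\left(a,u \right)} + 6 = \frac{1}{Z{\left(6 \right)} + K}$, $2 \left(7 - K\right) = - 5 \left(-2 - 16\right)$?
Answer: $\frac{660219}{26} \approx 25393.0$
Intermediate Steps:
$Z{\left(c \right)} = 16 + 8 c$
$K = -38$ ($K = 7 - \frac{\left(-5\right) \left(-2 - 16\right)}{2} = 7 - \frac{\left(-5\right) \left(-18\right)}{2} = 7 - 45 = -38$)
$O{\left(a,u \right)} = - \frac{155}{26}$ ($O{\left(a,u \right)} = -6 + \frac{1}{\left(16 + 8 \cdot 6\right) - 38} = -6 + \frac{1}{\left(16 + 48\right) - 38} = -6 + \frac{1}{64 - 38} = -6 + \frac{1}{26} = - \frac{155}{26}$)
$\left(\left(863 + O{\left(11,-125 \right)}\right) - 1475\right) + r = \left(\left(863 - \frac{155}{26}\right) - 1475\right) + 26011 = \left(\frac{22283}{26} - 1475\right) + 26011 = - \frac{16067}{26} + 26011 = \frac{660219}{26}$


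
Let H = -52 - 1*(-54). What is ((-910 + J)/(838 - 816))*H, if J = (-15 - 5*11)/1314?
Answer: -54355/657 ≈ -82.732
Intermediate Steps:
H = 2 (H = -52 + 54 = 2)
J = -35/657 (J = (-15 - 55)*(1/1314) = -70*1/1314 = -35/657 ≈ -0.053272)
((-910 + J)/(838 - 816))*H = ((-910 - 35/657)/(838 - 816))*2 = -597905/657/22*2 = -597905/657*1/22*2 = -54355/1314*2 = -54355/657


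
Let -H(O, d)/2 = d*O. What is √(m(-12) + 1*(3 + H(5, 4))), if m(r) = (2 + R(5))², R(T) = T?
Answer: 2*√3 ≈ 3.4641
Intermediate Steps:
m(r) = 49 (m(r) = (2 + 5)² = 7² = 49)
H(O, d) = -2*O*d (H(O, d) = -2*d*O = -2*O*d)
√(m(-12) + 1*(3 + H(5, 4))) = √(49 + 1*(3 - 2*5*4)) = √(49 + 1*(3 - 40)) = √(49 + 1*(-37)) = √(49 - 37) = √12 = 2*√3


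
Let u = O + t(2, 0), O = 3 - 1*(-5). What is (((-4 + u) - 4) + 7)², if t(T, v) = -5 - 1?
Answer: 1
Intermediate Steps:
O = 8 (O = 3 + 5 = 8)
t(T, v) = -6
u = 2 (u = 8 - 6 = 2)
(((-4 + u) - 4) + 7)² = (((-4 + 2) - 4) + 7)² = ((-2 - 4) + 7)² = (-6 + 7)² = 1² = 1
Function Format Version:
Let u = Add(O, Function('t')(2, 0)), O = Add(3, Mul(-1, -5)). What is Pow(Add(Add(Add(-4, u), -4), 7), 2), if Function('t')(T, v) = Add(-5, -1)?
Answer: 1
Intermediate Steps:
O = 8 (O = Add(3, 5) = 8)
Function('t')(T, v) = -6
u = 2 (u = Add(8, -6) = 2)
Pow(Add(Add(Add(-4, u), -4), 7), 2) = Pow(Add(Add(Add(-4, 2), -4), 7), 2) = Pow(Add(Add(-2, -4), 7), 2) = Pow(Add(-6, 7), 2) = Pow(1, 2) = 1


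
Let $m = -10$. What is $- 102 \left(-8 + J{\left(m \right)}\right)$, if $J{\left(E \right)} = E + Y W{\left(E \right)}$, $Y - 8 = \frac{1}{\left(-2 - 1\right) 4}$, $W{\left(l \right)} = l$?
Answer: $9911$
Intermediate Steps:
$Y = \frac{95}{12}$ ($Y = 8 + \frac{1}{\left(-2 - 1\right) 4} = 8 + \frac{1}{-3} \cdot \frac{1}{4} = 8 - \frac{1}{12} = \frac{95}{12} \approx 7.9167$)
$J{\left(E \right)} = \frac{107 E}{12}$ ($J{\left(E \right)} = E + \frac{95 E}{12} = \frac{107 E}{12}$)
$- 102 \left(-8 + J{\left(m \right)}\right) = - 102 \left(-8 + \frac{107}{12} \left(-10\right)\right) = - 102 \left(-8 - \frac{535}{6}\right) = \left(-102\right) \left(- \frac{583}{6}\right) = 9911$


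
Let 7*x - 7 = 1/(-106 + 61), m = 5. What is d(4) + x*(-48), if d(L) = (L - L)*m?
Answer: -5024/105 ≈ -47.848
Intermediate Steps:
d(L) = 0 (d(L) = (L - L)*5 = 0*5 = 0)
x = 314/315 (x = 1 + 1/(7*(-106 + 61)) = 1 + (⅐)/(-45) = 1 + (⅐)*(-1/45) = 1 - 1/315 = 314/315 ≈ 0.99683)
d(4) + x*(-48) = 0 + (314/315)*(-48) = 0 - 5024/105 = -5024/105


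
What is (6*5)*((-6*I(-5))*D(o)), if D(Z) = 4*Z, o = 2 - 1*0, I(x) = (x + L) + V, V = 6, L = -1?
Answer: 0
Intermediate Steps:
I(x) = 5 + x (I(x) = (x - 1) + 6 = (-1 + x) + 6 = 5 + x)
o = 2 (o = 2 + 0 = 2)
(6*5)*((-6*I(-5))*D(o)) = (6*5)*((-6*(5 - 5))*(4*2)) = 30*(-6*0*8) = 30*(0*8) = 30*0 = 0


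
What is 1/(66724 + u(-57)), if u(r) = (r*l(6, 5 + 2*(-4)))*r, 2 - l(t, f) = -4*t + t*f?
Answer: 1/209680 ≈ 4.7692e-6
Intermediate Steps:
l(t, f) = 2 + 4*t - f*t (l(t, f) = 2 - (-4*t + t*f) = 2 - (-4*t + f*t) = 2 + (4*t - f*t) = 2 + 4*t - f*t)
u(r) = 44*r² (u(r) = (r*(2 + 4*6 - 1*(5 + 2*(-4))*6))*r = (r*(2 + 24 - 1*(5 - 8)*6))*r = (r*(2 + 24 - 1*(-3)*6))*r = (r*(2 + 24 + 18))*r = (r*44)*r = (44*r)*r = 44*r²)
1/(66724 + u(-57)) = 1/(66724 + 44*(-57)²) = 1/(66724 + 44*3249) = 1/(66724 + 142956) = 1/209680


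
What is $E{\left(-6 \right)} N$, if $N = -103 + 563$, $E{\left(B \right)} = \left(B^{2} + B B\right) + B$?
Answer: $30360$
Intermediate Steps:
$E{\left(B \right)} = B + 2 B^{2}$ ($E{\left(B \right)} = \left(B^{2} + B^{2}\right) + B = 2 B^{2} + B = B + 2 B^{2}$)
$N = 460$
$E{\left(-6 \right)} N = - 6 \left(1 + 2 \left(-6\right)\right) 460 = - 6 \left(1 - 12\right) 460 = \left(-6\right) \left(-11\right) 460 = 66 \cdot 460 = 30360$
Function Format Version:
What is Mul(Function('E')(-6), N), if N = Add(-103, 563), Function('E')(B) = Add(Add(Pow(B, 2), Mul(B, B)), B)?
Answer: 30360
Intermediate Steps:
Function('E')(B) = Add(B, Mul(2, Pow(B, 2))) (Function('E')(B) = Add(Add(Pow(B, 2), Pow(B, 2)), B) = Add(Mul(2, Pow(B, 2)), B) = Add(B, Mul(2, Pow(B, 2))))
N = 460
Mul(Function('E')(-6), N) = Mul(Mul(-6, Add(1, Mul(2, -6))), 460) = Mul(Mul(-6, Add(1, -12)), 460) = Mul(Mul(-6, -11), 460) = Mul(66, 460) = 30360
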